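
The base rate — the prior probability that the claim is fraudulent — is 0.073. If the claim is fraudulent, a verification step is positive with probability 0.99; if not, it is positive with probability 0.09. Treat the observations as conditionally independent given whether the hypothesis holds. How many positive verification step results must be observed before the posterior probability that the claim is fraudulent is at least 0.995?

Prior odds = 0.073/0.927 = 73/927.
Likelihood ratio of a positive = 0.99/0.09 = 11.
Target posterior odds = 0.995/0.005 = 199.
Need (73/927) × 11ⁿ ≥ 199, i.e. 11ⁿ ≥ 184473/73.
11³ = 1331 falls short of 184473/73 but 11⁴ = 14641 reaches it, so n = 4.

4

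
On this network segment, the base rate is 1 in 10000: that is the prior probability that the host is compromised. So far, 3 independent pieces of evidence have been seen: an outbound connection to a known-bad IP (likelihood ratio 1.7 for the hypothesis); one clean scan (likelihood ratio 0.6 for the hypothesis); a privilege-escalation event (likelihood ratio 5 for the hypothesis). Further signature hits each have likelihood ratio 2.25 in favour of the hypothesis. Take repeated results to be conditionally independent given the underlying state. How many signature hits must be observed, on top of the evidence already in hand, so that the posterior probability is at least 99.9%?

Prior odds = 0.0001/0.9999 = 1/9999.
Combined Bayes factor of the evidence already in hand = 1.7 × 0.6 × 5 = 5.1.
Odds after that evidence = (1/9999) × 5.1 = 17/33330.
Target odds = 0.999/0.001 = 999.
Need 2.25ⁿ ≥ 999 ÷ (17/33330) = 33296670/17.
2.25¹⁷ ≈970740 falls short of 33296670/17 but 2.25¹⁸ ≈2.18416e+06 reaches it, so n = 18.

18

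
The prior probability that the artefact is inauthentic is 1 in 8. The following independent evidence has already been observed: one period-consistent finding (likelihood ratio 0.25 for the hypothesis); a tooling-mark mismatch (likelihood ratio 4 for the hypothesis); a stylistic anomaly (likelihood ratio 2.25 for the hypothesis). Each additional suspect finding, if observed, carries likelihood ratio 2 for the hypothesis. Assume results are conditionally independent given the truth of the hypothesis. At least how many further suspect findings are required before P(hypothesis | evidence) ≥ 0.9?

Prior odds = 0.125/0.875 = 1/7.
Combined Bayes factor of the evidence already in hand = 0.25 × 4 × 2.25 = 2.25.
Odds after that evidence = (1/7) × 2.25 = 9/28.
Target odds = 0.9/0.1 = 9.
Need 2ⁿ ≥ 9 ÷ (9/28) = 28.
2⁴ = 16 falls short of 28 but 2⁵ = 32 reaches it, so n = 5.

5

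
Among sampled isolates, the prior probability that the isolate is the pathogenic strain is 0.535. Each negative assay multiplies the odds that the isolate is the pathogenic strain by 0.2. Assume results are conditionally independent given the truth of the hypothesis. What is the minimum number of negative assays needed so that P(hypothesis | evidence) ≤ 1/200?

4

Prior odds = 0.535/0.465 = 107/93.
Likelihood ratio per negative assay = 0.2.
Target odds: 0.005 ÷ 0.995 = 1/199.
Need (107/93) × 0.2ⁿ ≤ 1/199, i.e. 0.2ⁿ ≤ 93/21293.
0.2³ = 0.008 is still above 93/21293 but 0.2⁴ = 0.0016 is at or below it, so n = 4.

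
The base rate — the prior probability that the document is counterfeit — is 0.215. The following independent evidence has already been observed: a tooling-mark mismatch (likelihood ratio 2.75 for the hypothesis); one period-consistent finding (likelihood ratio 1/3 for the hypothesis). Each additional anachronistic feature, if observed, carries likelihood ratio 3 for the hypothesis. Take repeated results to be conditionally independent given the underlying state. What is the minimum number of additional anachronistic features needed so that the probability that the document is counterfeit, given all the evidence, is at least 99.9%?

8

Prior odds = 0.215/0.785 = 43/157.
Combined Bayes factor of the evidence already in hand = 2.75 × (1/3) = 11/12.
Odds after that evidence = (43/157) × 11/12 = 473/1884.
Target odds = 0.999/0.001 = 999.
Need 3ⁿ ≥ 999 ÷ (473/1884) = 1882116/473.
3⁷ = 2187 falls short of 1882116/473 but 3⁸ = 6561 reaches it, so n = 8.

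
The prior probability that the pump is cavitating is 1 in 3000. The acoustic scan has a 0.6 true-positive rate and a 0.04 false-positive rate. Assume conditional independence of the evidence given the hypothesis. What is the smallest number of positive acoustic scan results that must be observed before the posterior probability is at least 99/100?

5

Prior odds = (1/3000)/(2999/3000) = 1/2999.
Likelihood ratio of a positive result = 0.6/0.04 = 15.
Target odds: 0.99 ÷ 0.01 = 99.
Require 15ⁿ ≥ 99 ÷ (1/2999) = 296901.
15⁴ = 50625 falls short of 296901 but 15⁵ = 759375 reaches it, so n = 5.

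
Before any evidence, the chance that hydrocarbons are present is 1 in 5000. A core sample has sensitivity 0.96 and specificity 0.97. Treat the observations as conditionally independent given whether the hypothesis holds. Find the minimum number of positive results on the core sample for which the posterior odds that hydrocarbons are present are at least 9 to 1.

4

Prior odds: 0.0002 ÷ 0.9998 = 1/4999.
False-positive rate = 1 − 0.97 = 0.03; likelihood ratio of a positive = 0.96/0.03 = 32.
Target odds = 9.
Require 32ⁿ ≥ 9 ÷ (1/4999) = 44991.
32³ = 32768 falls short of 44991 but 32⁴ = 1048576 reaches it, so n = 4.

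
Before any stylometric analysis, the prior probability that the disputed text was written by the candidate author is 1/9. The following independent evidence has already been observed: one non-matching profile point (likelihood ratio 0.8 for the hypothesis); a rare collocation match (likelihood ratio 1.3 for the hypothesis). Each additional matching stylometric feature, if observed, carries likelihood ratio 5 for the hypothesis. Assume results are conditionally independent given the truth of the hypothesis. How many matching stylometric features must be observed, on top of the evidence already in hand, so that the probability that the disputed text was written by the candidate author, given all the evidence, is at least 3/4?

2

Prior odds = (1/9)/(8/9) = 0.125.
Combined Bayes factor of the evidence already in hand = 0.8 × 1.3 = 1.04.
Odds after that evidence = 0.125 × 1.04 = 0.13.
Target odds = 0.75/0.25 = 3.
Need 5ⁿ ≥ 3 ÷ 0.13 = 300/13.
5¹ = 5 falls short of 300/13 but 5² = 25 reaches it, so n = 2.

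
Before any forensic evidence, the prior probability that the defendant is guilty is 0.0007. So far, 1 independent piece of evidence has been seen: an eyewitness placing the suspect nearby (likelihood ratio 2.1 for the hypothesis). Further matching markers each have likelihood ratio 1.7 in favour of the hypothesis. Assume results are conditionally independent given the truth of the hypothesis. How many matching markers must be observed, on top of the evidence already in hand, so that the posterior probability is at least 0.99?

Prior odds = 0.0007/0.9993 = 7/9993.
Bayes factor of the evidence already in hand = 2.1.
Odds after that evidence = (7/9993) × 2.1 = 49/33310.
Target odds = 0.99/0.01 = 99.
Need 1.7ⁿ ≥ 99 ÷ (49/33310) = 3297690/49.
1.7²⁰ ≈40642.3 falls short of 3297690/49 but 1.7²¹ ≈69091.9 reaches it, so n = 21.

21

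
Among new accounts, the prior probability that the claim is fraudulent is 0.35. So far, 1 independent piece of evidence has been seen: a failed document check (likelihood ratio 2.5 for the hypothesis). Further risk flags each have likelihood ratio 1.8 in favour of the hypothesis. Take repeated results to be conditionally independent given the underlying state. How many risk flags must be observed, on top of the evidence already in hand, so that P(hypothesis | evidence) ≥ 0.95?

5

Prior odds = 0.35/0.65 = 7/13.
Bayes factor of the evidence already in hand = 2.5.
Odds after that evidence = (7/13) × 2.5 = 35/26.
Target odds = 0.95/0.05 = 19.
Need 1.8ⁿ ≥ 19 ÷ (35/26) = 494/35.
1.8⁴ = 10.4976 falls short of 494/35 but 1.8⁵ = 18.89568 reaches it, so n = 5.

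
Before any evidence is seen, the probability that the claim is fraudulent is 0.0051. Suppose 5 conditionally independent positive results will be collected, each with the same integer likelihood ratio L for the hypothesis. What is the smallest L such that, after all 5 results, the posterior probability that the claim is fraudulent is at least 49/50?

Prior odds = 0.0051/0.9949 = 51/9949.
Target odds = 0.98/0.02 = 49.
Need L⁵ ≥ 49 ÷ (51/9949) = 487501/51.
6⁵ = 7776 < 487501/51 ≤ 16807 = 7⁵, so L = 7.

7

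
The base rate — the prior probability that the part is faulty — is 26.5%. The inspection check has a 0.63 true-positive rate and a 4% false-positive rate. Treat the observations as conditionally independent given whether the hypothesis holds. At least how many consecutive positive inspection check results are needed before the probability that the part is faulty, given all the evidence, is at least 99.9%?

Prior odds: 0.265 ÷ 0.735 = 53/147.
Likelihood ratio of a positive result = 0.63/0.04 = 15.75.
Target posterior odds = 0.999/0.001 = 999.
Need (53/147) × 15.75ⁿ ≥ 999, i.e. 15.75ⁿ ≥ 146853/53.
15.75² = 248.0625 falls short of 146853/53 but 15.75³ = 3906.984375 reaches it, so n = 3.

3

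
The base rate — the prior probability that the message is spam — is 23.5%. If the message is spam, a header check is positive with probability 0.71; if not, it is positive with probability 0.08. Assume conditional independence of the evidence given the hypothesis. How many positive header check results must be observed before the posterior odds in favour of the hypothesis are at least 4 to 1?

Prior odds: 0.235 ÷ 0.765 = 47/153.
Likelihood ratio of a positive = 0.71/0.08 = 8.875.
Target odds = 4.
Require 8.875ⁿ ≥ 4 ÷ (47/153) = 612/47.
8.875¹ = 8.875 falls short of 612/47 but 8.875² = 78.765625 reaches it, so n = 2.

2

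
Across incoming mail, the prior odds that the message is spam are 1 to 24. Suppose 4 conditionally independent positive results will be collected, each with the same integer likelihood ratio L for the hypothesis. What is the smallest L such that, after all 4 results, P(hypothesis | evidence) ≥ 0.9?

Prior odds = 1/24.
Target odds = 0.9/0.1 = 9.
Need L⁴ ≥ 9 ÷ (1/24) = 216.
3⁴ = 81 < 216 ≤ 256 = 4⁴, so L = 4.

4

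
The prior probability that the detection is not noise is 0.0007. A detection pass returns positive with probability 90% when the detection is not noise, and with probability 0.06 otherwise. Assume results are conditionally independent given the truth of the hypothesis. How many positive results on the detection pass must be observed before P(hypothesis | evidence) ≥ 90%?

Prior odds = 0.0007/0.9993 = 7/9993.
Likelihood ratio of a positive result = 0.9/0.06 = 15.
Target odds: 0.9 ÷ 0.1 = 9.
Require 15ⁿ ≥ 9 ÷ (7/9993) = 89937/7.
15³ = 3375 falls short of 89937/7 but 15⁴ = 50625 reaches it, so n = 4.

4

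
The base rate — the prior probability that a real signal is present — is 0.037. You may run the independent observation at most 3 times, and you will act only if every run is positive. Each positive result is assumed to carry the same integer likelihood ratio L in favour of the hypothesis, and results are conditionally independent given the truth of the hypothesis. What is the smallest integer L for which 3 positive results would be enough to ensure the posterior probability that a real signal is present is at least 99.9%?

Prior odds = 0.037/0.963 = 37/963.
Target odds = 0.999/0.001 = 999.
Need L³ ≥ 999 ÷ (37/963) = 26001.
29³ = 24389 < 26001 ≤ 27000 = 30³, so L = 30.

30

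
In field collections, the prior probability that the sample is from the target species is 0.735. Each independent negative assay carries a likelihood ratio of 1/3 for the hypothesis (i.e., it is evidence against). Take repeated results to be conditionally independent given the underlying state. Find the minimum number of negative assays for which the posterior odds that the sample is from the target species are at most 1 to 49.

Prior odds: 0.735 ÷ 0.265 = 147/53.
Likelihood ratio per negative assay = 1/3.
Target odds = 1/49.
Need (147/53) × (1/3)ⁿ ≤ 1/49, i.e. (1/3)ⁿ ≤ 53/7203.
(1/3)⁴ = 1/81 is still above 53/7203 but (1/3)⁵ = 1/243 is at or below it, so n = 5.

5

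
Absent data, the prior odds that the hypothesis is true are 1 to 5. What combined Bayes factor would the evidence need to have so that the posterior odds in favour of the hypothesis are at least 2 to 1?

10

Prior odds = 0.2.
Target odds = 2.
Required Bayes factor = 2 ÷ 0.2 = 10.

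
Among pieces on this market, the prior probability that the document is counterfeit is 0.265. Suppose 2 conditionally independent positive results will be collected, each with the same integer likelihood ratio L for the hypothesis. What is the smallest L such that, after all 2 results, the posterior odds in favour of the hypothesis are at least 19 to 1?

Prior odds = 0.265/0.735 = 53/147.
Target odds = 19.
Need L² ≥ 19 ÷ (53/147) = 2793/53.
7² = 49 < 2793/53 ≤ 64 = 8², so L = 8.

8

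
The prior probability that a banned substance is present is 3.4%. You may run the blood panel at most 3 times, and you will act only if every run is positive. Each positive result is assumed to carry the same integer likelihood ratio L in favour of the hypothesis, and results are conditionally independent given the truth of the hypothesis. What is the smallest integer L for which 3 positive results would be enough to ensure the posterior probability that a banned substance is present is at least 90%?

Prior odds = 0.034/0.966 = 17/483.
Target odds = 0.9/0.1 = 9.
Need L³ ≥ 9 ÷ (17/483) = 4347/17.
6³ = 216 < 4347/17 ≤ 343 = 7³, so L = 7.

7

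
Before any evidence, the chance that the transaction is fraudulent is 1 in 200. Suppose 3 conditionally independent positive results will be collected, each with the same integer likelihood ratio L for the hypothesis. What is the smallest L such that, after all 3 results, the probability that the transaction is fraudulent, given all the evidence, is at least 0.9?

Prior odds = 0.005/0.995 = 1/199.
Target odds = 0.9/0.1 = 9.
Need L³ ≥ 9 ÷ (1/199) = 1791.
12³ = 1728 < 1791 ≤ 2197 = 13³, so L = 13.

13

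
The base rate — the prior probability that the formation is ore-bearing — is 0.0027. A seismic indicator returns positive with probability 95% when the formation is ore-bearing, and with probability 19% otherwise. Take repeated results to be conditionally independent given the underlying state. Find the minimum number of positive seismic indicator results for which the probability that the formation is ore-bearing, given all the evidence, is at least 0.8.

5

Prior odds = 0.0027/0.9973 = 27/9973.
Likelihood ratio of a positive result = 0.95/0.19 = 5.
Target posterior odds = 0.8/0.2 = 4.
Require 5ⁿ ≥ 4 ÷ (27/9973) = 39892/27.
5⁴ = 625 falls short of 39892/27 but 5⁵ = 3125 reaches it, so n = 5.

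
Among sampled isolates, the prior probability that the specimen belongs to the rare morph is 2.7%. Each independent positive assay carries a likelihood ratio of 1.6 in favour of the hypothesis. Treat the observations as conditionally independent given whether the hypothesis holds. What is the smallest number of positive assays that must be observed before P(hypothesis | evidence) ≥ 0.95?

14

Prior odds: 0.027 ÷ 0.973 = 27/973.
Likelihood ratio per positive assay = 1.6.
Target posterior odds = 0.95/0.05 = 19.
Need (27/973) × 1.6ⁿ ≥ 19, i.e. 1.6ⁿ ≥ 18487/27.
1.6¹³ ≈450.36 falls short of 18487/27 but 1.6¹⁴ ≈720.576 reaches it, so n = 14.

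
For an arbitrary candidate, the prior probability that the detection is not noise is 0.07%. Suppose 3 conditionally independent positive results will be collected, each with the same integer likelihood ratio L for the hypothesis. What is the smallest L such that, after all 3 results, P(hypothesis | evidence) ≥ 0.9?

Prior odds = 0.0007/0.9993 = 7/9993.
Target odds = 0.9/0.1 = 9.
Need L³ ≥ 9 ÷ (7/9993) = 89937/7.
23³ = 12167 < 89937/7 ≤ 13824 = 24³, so L = 24.

24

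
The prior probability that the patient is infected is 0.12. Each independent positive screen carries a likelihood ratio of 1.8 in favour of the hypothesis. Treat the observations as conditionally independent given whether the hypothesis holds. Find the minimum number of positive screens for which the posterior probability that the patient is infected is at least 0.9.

Prior odds = 0.12/0.88 = 3/22.
Likelihood ratio per positive screen = 1.8.
Target posterior odds = 0.9/0.1 = 9.
Need (3/22) × 1.8ⁿ ≥ 9, i.e. 1.8ⁿ ≥ 66.
1.8⁷ = 4782969/78125 falls short of 66 but 1.8⁸ = 43046721/390625 reaches it, so n = 8.

8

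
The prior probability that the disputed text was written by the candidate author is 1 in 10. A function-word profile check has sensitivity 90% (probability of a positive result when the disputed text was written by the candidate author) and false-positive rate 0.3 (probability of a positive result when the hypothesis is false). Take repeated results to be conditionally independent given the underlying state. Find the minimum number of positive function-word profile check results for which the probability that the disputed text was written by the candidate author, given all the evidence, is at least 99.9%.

Prior odds: 0.1 ÷ 0.9 = 1/9.
Likelihood ratio of a positive result = 0.9/0.3 = 3.
Target odds: 0.999 ÷ 0.001 = 999.
Need (1/9) × 3ⁿ ≥ 999, i.e. 3ⁿ ≥ 8991.
3⁸ = 6561 falls short of 8991 but 3⁹ = 19683 reaches it, so n = 9.

9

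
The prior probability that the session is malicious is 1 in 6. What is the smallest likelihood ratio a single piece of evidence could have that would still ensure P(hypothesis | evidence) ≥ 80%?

20

Prior odds = (1/6)/(5/6) = 0.2.
Target odds = 0.8/0.2 = 4.
Required Bayes factor = 4 ÷ 0.2 = 20.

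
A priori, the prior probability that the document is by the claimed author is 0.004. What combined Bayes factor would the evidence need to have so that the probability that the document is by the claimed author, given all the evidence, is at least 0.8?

996

Prior odds = 0.004/0.996 = 1/249.
Target odds = 0.8/0.2 = 4.
Required Bayes factor = 4 ÷ (1/249) = 996.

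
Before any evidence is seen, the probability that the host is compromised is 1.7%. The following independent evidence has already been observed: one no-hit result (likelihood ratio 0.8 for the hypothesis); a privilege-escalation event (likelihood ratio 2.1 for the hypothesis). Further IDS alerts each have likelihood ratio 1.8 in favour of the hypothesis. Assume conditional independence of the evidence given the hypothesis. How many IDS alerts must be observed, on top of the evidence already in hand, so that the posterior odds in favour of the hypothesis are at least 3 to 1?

8

Prior odds = 0.017/0.983 = 17/983.
Combined Bayes factor of the evidence already in hand = 0.8 × 2.1 = 1.68.
Odds after that evidence = (17/983) × 1.68 = 714/24575.
Target odds = 3.
Need 1.8ⁿ ≥ 3 ÷ (714/24575) = 24575/238.
1.8⁷ = 4782969/78125 falls short of 24575/238 but 1.8⁸ = 43046721/390625 reaches it, so n = 8.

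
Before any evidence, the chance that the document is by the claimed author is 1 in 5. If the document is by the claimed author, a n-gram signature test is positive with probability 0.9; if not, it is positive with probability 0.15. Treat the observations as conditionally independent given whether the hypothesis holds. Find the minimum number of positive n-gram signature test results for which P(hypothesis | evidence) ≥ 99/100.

Prior odds: 0.2 ÷ 0.8 = 0.25.
Likelihood ratio of a positive = 0.9/0.15 = 6.
Target odds: 0.99 ÷ 0.01 = 99.
Need 0.25 × 6ⁿ ≥ 99, i.e. 6ⁿ ≥ 396.
6³ = 216 falls short of 396 but 6⁴ = 1296 reaches it, so n = 4.

4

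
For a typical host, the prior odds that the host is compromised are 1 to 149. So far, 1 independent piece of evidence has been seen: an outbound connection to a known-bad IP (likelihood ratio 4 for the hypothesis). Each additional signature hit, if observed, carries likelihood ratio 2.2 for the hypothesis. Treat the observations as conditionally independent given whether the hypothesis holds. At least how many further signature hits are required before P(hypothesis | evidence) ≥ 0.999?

Prior odds = 1/149.
Bayes factor of the evidence already in hand = 4.
Odds after that evidence = (1/149) × 4 = 4/149.
Target odds = 0.999/0.001 = 999.
Need 2.2ⁿ ≥ 999 ÷ (4/149) = 37212.75.
2.2¹³ ≈28281 falls short of 37212.75 but 2.2¹⁴ ≈62218.2 reaches it, so n = 14.

14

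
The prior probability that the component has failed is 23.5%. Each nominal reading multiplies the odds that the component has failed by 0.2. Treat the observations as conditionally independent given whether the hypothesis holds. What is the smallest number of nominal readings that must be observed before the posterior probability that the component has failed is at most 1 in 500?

4

Prior odds = 0.235/0.765 = 47/153.
Likelihood ratio per nominal reading = 0.2.
Target odds: 0.002 ÷ 0.998 = 1/499.
Need (47/153) × 0.2ⁿ ≤ 1/499, i.e. 0.2ⁿ ≤ 153/23453.
0.2³ = 0.008 is still above 153/23453 but 0.2⁴ = 0.0016 is at or below it, so n = 4.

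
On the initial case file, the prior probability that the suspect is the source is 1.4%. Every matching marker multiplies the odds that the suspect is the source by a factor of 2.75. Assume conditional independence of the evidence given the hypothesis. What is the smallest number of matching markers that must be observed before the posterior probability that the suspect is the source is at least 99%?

Prior odds = 0.014/0.986 = 7/493.
Likelihood ratio per matching marker = 2.75.
Target odds: 0.99 ÷ 0.01 = 99.
Need (7/493) × 2.75ⁿ ≥ 99, i.e. 2.75ⁿ ≥ 48807/7.
2.75⁸ = 214358881/65536 falls short of 48807/7 but 2.75⁹ ≈8994.86 reaches it, so n = 9.

9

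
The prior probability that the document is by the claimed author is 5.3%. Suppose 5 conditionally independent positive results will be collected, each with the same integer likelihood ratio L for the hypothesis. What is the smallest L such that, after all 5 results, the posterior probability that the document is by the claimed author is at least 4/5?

Prior odds = 0.053/0.947 = 53/947.
Target odds = 0.8/0.2 = 4.
Need L⁵ ≥ 4 ÷ (53/947) = 3788/53.
2⁵ = 32 < 3788/53 ≤ 243 = 3⁵, so L = 3.

3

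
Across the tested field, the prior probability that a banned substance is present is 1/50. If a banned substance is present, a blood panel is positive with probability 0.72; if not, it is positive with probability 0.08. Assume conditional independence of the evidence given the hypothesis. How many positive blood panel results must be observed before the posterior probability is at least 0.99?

Prior odds = 0.02/0.98 = 1/49.
Likelihood ratio of a positive = 0.72/0.08 = 9.
Target odds: 0.99 ÷ 0.01 = 99.
Need (1/49) × 9ⁿ ≥ 99, i.e. 9ⁿ ≥ 4851.
9³ = 729 falls short of 4851 but 9⁴ = 6561 reaches it, so n = 4.

4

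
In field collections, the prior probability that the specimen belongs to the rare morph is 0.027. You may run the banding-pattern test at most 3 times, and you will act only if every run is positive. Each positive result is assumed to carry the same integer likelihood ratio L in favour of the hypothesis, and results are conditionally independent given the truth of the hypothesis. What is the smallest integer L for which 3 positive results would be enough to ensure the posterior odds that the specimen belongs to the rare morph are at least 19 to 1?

9

Prior odds = 0.027/0.973 = 27/973.
Target odds = 19.
Need L³ ≥ 19 ÷ (27/973) = 18487/27.
8³ = 512 < 18487/27 ≤ 729 = 9³, so L = 9.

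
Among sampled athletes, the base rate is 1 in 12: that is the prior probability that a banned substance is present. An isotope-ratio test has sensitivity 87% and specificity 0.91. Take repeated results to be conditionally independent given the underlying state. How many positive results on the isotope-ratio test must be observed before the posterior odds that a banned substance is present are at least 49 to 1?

Prior odds = (1/12)/(11/12) = 1/11.
False-positive rate = 1 − 0.91 = 0.09; likelihood ratio of a positive = 0.87/0.09 = 29/3.
Target odds = 49.
Require (29/3)ⁿ ≥ 49 ÷ (1/11) = 539.
(29/3)² = 841/9 falls short of 539 but (29/3)³ = 24389/27 reaches it, so n = 3.

3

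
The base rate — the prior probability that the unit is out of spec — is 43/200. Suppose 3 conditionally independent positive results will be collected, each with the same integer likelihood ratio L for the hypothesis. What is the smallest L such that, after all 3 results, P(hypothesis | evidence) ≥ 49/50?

Prior odds = 0.215/0.785 = 43/157.
Target odds = 0.98/0.02 = 49.
Need L³ ≥ 49 ÷ (43/157) = 7693/43.
5³ = 125 < 7693/43 ≤ 216 = 6³, so L = 6.

6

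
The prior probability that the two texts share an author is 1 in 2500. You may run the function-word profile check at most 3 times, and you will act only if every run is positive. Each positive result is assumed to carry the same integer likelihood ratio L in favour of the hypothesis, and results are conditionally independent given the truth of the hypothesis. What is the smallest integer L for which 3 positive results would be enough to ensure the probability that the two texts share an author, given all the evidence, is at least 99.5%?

Prior odds = 0.0004/0.9996 = 1/2499.
Target odds = 0.995/0.005 = 199.
Need L³ ≥ 199 ÷ (1/2499) = 497301.
79³ = 493039 < 497301 ≤ 512000 = 80³, so L = 80.

80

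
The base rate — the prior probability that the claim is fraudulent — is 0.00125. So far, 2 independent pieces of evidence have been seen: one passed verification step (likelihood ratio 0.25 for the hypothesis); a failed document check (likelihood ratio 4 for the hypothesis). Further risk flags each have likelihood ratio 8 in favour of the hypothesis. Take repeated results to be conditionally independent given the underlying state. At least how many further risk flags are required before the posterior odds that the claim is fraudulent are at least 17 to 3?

Prior odds = 0.00125/0.99875 = 1/799.
Combined Bayes factor of the evidence already in hand = 0.25 × 4 = 1.
Odds after that evidence = (1/799) × 1 = 1/799.
Target odds = 17/3.
Need 8ⁿ ≥ 17/3 ÷ (1/799) = 13583/3.
8⁴ = 4096 falls short of 13583/3 but 8⁵ = 32768 reaches it, so n = 5.

5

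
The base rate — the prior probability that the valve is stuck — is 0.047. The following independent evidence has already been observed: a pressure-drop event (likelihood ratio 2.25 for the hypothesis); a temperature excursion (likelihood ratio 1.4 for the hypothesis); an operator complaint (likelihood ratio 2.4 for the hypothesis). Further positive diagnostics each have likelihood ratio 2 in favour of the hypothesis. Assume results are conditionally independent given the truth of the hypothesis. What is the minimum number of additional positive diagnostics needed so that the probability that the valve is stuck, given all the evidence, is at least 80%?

4

Prior odds = 0.047/0.953 = 47/953.
Combined Bayes factor of the evidence already in hand = 2.25 × 1.4 × 2.4 = 7.56.
Odds after that evidence = (47/953) × 7.56 = 8883/23825.
Target odds = 0.8/0.2 = 4.
Need 2ⁿ ≥ 4 ÷ (8883/23825) = 95300/8883.
2³ = 8 falls short of 95300/8883 but 2⁴ = 16 reaches it, so n = 4.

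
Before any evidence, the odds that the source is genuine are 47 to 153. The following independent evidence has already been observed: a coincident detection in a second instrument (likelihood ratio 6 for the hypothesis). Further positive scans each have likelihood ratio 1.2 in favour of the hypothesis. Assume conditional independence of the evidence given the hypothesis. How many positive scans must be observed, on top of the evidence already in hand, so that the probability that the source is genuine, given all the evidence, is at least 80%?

5

Prior odds = 47/153.
Bayes factor of the evidence already in hand = 6.
Odds after that evidence = (47/153) × 6 = 94/51.
Target odds = 0.8/0.2 = 4.
Need 1.2ⁿ ≥ 4 ÷ (94/51) = 102/47.
1.2⁴ = 2.0736 falls short of 102/47 but 1.2⁵ = 2.48832 reaches it, so n = 5.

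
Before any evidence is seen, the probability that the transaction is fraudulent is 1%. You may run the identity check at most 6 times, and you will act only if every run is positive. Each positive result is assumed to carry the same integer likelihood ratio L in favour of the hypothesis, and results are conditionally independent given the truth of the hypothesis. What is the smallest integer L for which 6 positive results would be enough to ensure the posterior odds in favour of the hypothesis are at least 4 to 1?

3

Prior odds = 0.01/0.99 = 1/99.
Target odds = 4.
Need L⁶ ≥ 4 ÷ (1/99) = 396.
2⁶ = 64 < 396 ≤ 729 = 3⁶, so L = 3.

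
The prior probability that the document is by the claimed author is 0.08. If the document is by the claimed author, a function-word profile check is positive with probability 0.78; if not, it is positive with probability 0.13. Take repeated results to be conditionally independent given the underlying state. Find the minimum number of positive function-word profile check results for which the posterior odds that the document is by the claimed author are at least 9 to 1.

Prior odds = 0.08/0.92 = 2/23.
Likelihood ratio of a positive = 0.78/0.13 = 6.
Target odds = 9.
Require 6ⁿ ≥ 9 ÷ (2/23) = 103.5.
6² = 36 falls short of 103.5 but 6³ = 216 reaches it, so n = 3.

3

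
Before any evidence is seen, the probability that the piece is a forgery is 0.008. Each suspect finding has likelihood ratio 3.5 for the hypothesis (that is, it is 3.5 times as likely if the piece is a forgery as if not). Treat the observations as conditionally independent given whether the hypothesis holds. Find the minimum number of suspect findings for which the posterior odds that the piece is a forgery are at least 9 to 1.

Prior odds: 0.008 ÷ 0.992 = 1/124.
Likelihood ratio per suspect finding = 3.5.
Target odds = 9.
Need (1/124) × 3.5ⁿ ≥ 9, i.e. 3.5ⁿ ≥ 1116.
3.5⁵ = 525.21875 falls short of 1116 but 3.5⁶ = 1838.265625 reaches it, so n = 6.

6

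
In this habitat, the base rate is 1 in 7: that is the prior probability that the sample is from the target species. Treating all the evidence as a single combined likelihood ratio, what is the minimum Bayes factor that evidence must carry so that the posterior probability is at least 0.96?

Prior odds = (1/7)/(6/7) = 1/6.
Target odds = 0.96/0.04 = 24.
Required Bayes factor = 24 ÷ (1/6) = 144.

144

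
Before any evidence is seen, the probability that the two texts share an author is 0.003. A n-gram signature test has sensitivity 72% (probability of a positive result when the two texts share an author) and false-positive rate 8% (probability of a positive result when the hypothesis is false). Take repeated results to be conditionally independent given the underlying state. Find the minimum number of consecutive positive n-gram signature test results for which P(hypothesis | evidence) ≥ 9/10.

4

Prior odds: 0.003 ÷ 0.997 = 3/997.
Likelihood ratio of a positive result = 0.72/0.08 = 9.
Target odds: 0.9 ÷ 0.1 = 9.
Need (3/997) × 9ⁿ ≥ 9, i.e. 9ⁿ ≥ 2991.
9³ = 729 falls short of 2991 but 9⁴ = 6561 reaches it, so n = 4.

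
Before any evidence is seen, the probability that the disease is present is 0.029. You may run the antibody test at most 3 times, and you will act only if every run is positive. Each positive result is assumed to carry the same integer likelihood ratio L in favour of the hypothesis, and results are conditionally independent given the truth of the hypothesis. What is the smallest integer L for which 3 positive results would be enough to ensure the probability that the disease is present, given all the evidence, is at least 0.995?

Prior odds = 0.029/0.971 = 29/971.
Target odds = 0.995/0.005 = 199.
Need L³ ≥ 199 ÷ (29/971) = 193229/29.
18³ = 5832 < 193229/29 ≤ 6859 = 19³, so L = 19.

19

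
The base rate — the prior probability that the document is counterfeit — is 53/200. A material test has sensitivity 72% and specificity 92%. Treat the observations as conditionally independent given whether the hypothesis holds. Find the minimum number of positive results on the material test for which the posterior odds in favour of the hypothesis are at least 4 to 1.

2

Prior odds: 0.265 ÷ 0.735 = 53/147.
False-positive rate = 1 − 0.92 = 0.08; likelihood ratio of a positive = 0.72/0.08 = 9.
Target odds = 4.
Require 9ⁿ ≥ 4 ÷ (53/147) = 588/53.
9¹ = 9 falls short of 588/53 but 9² = 81 reaches it, so n = 2.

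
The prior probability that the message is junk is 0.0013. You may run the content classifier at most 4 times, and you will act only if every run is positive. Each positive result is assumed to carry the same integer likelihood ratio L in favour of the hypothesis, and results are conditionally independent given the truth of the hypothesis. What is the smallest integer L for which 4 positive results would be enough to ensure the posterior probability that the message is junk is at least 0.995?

Prior odds = 0.0013/0.9987 = 13/9987.
Target odds = 0.995/0.005 = 199.
Need L⁴ ≥ 199 ÷ (13/9987) = 1987413/13.
19⁴ = 130321 < 1987413/13 ≤ 160000 = 20⁴, so L = 20.

20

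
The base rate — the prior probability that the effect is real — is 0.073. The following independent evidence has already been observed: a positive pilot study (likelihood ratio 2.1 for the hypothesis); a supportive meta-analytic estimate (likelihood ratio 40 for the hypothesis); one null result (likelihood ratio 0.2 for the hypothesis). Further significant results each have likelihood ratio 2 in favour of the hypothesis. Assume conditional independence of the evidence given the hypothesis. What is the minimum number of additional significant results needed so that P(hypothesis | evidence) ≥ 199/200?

Prior odds = 0.073/0.927 = 73/927.
Combined Bayes factor of the evidence already in hand = 2.1 × 40 × 0.2 = 16.8.
Odds after that evidence = (73/927) × 16.8 = 2044/1545.
Target odds = 0.995/0.005 = 199.
Need 2ⁿ ≥ 199 ÷ (2044/1545) = 307455/2044.
2⁷ = 128 falls short of 307455/2044 but 2⁸ = 256 reaches it, so n = 8.

8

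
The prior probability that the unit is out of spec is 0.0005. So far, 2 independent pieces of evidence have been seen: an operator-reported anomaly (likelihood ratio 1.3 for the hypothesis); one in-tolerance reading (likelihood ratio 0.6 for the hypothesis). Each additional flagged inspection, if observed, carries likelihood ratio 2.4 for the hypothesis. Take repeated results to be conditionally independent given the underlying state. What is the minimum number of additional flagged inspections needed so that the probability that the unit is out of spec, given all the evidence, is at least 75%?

11

Prior odds = 0.0005/0.9995 = 1/1999.
Combined Bayes factor of the evidence already in hand = 1.3 × 0.6 = 0.78.
Odds after that evidence = (1/1999) × 0.78 = 39/99950.
Target odds = 0.75/0.25 = 3.
Need 2.4ⁿ ≥ 3 ÷ (39/99950) = 99950/13.
2.4¹⁰ ≈6340.34 falls short of 99950/13 but 2.4¹¹ ≈15216.8 reaches it, so n = 11.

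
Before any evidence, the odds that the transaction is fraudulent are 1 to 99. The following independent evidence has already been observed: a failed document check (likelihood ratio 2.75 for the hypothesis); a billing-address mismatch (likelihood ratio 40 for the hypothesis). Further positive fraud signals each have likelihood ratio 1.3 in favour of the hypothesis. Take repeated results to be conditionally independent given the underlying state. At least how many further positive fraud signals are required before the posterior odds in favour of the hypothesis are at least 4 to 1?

5

Prior odds = 1/99.
Combined Bayes factor of the evidence already in hand = 2.75 × 40 = 110.
Odds after that evidence = (1/99) × 110 = 10/9.
Target odds = 4.
Need 1.3ⁿ ≥ 4 ÷ (10/9) = 3.6.
1.3⁴ = 2.8561 falls short of 3.6 but 1.3⁵ = 371293/100000 reaches it, so n = 5.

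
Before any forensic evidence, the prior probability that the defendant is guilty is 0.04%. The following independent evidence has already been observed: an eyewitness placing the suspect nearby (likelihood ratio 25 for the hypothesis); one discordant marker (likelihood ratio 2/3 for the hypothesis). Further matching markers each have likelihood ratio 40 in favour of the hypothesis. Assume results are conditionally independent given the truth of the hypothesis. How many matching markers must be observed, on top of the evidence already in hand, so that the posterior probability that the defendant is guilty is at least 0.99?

3

Prior odds = 0.0004/0.9996 = 1/2499.
Combined Bayes factor of the evidence already in hand = 25 × (2/3) = 50/3.
Odds after that evidence = (1/2499) × 50/3 = 50/7497.
Target odds = 0.99/0.01 = 99.
Need 40ⁿ ≥ 99 ÷ (50/7497) = 14844.06.
40² = 1600 falls short of 14844.06 but 40³ = 64000 reaches it, so n = 3.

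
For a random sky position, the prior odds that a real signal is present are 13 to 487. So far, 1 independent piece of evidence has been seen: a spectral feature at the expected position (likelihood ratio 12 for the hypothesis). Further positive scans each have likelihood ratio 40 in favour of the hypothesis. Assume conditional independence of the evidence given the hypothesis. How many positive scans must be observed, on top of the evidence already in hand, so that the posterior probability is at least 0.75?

Prior odds = 13/487.
Bayes factor of the evidence already in hand = 12.
Odds after that evidence = (13/487) × 12 = 156/487.
Target odds = 0.75/0.25 = 3.
Need 40ⁿ ≥ 3 ÷ (156/487) = 487/52.
40¹ = 40, which meets the required 487/52; so n = 1.

1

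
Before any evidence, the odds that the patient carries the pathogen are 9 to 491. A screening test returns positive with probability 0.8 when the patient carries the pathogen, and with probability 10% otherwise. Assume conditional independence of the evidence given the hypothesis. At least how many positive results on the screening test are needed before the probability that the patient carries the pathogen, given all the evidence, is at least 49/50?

Prior odds = 9/491.
Likelihood ratio of a positive result = 0.8/0.1 = 8.
Target posterior odds = 0.98/0.02 = 49.
Require 8ⁿ ≥ 49 ÷ (9/491) = 24059/9.
8³ = 512 falls short of 24059/9 but 8⁴ = 4096 reaches it, so n = 4.

4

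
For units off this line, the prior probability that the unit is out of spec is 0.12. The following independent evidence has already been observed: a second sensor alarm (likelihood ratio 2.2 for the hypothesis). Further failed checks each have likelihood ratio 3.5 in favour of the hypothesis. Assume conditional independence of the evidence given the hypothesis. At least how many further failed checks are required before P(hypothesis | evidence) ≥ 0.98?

5

Prior odds = 0.12/0.88 = 3/22.
Bayes factor of the evidence already in hand = 2.2.
Odds after that evidence = (3/22) × 2.2 = 0.3.
Target odds = 0.98/0.02 = 49.
Need 3.5ⁿ ≥ 49 ÷ 0.3 = 490/3.
3.5⁴ = 150.0625 falls short of 490/3 but 3.5⁵ = 525.21875 reaches it, so n = 5.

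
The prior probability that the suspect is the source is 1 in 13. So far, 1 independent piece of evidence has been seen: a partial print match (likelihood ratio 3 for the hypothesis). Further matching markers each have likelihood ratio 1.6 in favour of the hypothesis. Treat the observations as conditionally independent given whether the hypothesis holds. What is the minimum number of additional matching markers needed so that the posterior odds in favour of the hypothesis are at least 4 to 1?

Prior odds = (1/13)/(12/13) = 1/12.
Bayes factor of the evidence already in hand = 3.
Odds after that evidence = (1/12) × 3 = 0.25.
Target odds = 4.
Need 1.6ⁿ ≥ 4 ÷ 0.25 = 16.
1.6⁵ = 10.48576 falls short of 16 but 1.6⁶ = 262144/15625 reaches it, so n = 6.

6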